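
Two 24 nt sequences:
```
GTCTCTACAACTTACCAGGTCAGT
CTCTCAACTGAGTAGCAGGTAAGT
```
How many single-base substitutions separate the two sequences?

The sequences differ at bases 1, 6, 9, 10, 11, 12, 15, 21 (1-based) — 8 in total.

8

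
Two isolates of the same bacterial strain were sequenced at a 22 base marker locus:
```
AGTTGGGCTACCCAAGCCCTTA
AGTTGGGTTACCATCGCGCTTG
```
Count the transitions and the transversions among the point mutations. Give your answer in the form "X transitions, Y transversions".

Mismatches (1-based):
base 8: C→T (pyrimidine→pyrimidine, transition)
base 13: C→A (pyrimidine→purine, transversion)
base 14: A→T (purine→pyrimidine, transversion)
base 15: A→C (purine→pyrimidine, transversion)
base 18: C→G (pyrimidine→purine, transversion)
base 22: A→G (purine→purine, transition)

2 transitions, 4 transversions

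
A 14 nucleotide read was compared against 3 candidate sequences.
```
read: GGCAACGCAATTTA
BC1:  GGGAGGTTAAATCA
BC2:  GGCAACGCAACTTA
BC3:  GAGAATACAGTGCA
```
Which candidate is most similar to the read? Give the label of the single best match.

BC2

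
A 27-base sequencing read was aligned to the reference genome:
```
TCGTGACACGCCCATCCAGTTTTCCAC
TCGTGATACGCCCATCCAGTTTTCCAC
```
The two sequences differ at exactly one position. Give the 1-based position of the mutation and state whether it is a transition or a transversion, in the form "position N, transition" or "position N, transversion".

Position 7 changes C→T. C is a pyrimidine and T is a pyrimidine, so this is a transition.

position 7, transition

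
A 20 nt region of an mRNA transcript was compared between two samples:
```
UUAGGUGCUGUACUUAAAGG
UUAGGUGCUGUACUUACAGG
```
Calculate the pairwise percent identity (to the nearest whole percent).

1 position differs (17), so 19 of 20 match: 19/20 = 95%.

95%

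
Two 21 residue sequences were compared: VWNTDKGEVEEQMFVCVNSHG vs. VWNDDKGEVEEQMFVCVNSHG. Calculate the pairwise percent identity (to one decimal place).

95.2%

1 position differs (4), so 20 of 21 match: 20/21 = 95.24%.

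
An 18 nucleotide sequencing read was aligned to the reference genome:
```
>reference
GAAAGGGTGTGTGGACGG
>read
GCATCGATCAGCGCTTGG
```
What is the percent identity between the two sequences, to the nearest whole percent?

10 positions differ (2, 4, 5, 7, 9, 10, 12, 14, 15, 16), so 8 of 18 match: 8/18 = 44.44%.

44%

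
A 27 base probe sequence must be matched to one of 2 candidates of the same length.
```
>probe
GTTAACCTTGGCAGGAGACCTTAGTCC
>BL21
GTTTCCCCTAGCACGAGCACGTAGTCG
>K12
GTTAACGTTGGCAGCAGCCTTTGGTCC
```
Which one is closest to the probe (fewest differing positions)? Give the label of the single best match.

K12

Hamming distances to probe — BL21: 9; K12: 5.
Smallest is K12 with 5 mismatches.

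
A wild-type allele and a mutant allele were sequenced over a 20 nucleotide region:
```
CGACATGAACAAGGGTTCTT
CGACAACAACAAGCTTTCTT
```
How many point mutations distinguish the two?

Mismatches (1-based): site 6: T→A; site 7: G→C; site 14: G→C; site 15: G→T.

4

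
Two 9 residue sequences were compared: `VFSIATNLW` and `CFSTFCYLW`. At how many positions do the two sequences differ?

5

Mismatches (1-based): position 1: V→C; position 4: I→T; position 5: A→F; position 6: T→C; position 7: N→Y.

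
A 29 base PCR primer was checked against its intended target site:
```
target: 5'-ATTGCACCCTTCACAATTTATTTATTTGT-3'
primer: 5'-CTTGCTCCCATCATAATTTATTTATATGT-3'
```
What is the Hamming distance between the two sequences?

5

The sequences differ at positions 1, 6, 10, 14, 26 (1-based) — 5 in total.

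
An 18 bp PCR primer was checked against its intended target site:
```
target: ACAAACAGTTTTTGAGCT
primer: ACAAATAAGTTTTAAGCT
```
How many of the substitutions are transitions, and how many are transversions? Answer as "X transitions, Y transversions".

Transitions (purine↔purine or pyrimidine↔pyrimidine): 6 C→T, 8 G→A, 14 G→A.
Transversions (purine↔pyrimidine): 9 T→G.

3 transitions, 1 transversion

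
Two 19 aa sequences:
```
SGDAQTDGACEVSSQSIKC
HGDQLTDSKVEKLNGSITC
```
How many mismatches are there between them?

Comparing position by position, 11 positions differ: 1 (S/H), 4 (A/Q), 5 (Q/L), 8 (G/S), 9 (A/K), 10 (C/V), 12 (V/K), 13 (S/L), 14 (S/N), 15 (Q/G), 18 (K/T).

11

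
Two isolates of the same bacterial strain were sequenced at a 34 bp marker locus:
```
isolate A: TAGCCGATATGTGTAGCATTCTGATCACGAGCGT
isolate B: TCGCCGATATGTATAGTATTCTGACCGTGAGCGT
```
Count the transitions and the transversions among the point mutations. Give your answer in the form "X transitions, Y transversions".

5 transitions, 1 transversion

Mismatches (1-based):
site 2: A→C (purine→pyrimidine, transversion)
site 13: G→A (purine→purine, transition)
site 17: C→T (pyrimidine→pyrimidine, transition)
site 25: T→C (pyrimidine→pyrimidine, transition)
site 27: A→G (purine→purine, transition)
site 28: C→T (pyrimidine→pyrimidine, transition)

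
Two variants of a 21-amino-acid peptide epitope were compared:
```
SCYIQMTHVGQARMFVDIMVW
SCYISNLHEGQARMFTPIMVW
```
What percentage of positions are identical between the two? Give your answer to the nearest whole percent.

Mismatches at positions 5, 6, 7, 9, 16, 17 (1-based): 6 of 21.
Identical positions: 15/21 = 71.43% → 71%.

71%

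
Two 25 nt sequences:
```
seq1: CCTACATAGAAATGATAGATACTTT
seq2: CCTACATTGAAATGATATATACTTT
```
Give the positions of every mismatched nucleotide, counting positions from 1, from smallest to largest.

Differences at position 8 (A→T), position 18 (G→T).

8, 18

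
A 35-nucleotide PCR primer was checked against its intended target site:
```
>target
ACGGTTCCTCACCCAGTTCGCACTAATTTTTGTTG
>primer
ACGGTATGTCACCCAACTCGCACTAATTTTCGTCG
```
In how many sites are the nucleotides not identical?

Comparing position by position, 7 sites differ: 6 (T/A), 7 (C/T), 8 (C/G), 16 (G/A), 17 (T/C), 31 (T/C), 34 (T/C).

7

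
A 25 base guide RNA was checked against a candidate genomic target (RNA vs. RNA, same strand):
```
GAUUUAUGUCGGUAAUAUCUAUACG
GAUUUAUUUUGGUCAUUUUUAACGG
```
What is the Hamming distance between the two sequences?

The sequences differ at bases 8, 10, 14, 17, 19, 22, 23, 24 (1-based) — 8 in total.

8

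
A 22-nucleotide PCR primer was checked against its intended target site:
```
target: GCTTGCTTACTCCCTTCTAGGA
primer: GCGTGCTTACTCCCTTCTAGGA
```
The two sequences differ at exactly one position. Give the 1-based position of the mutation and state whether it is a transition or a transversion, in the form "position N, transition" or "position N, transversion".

position 3, transversion

The sequences differ only at position 3: T→G (pyrimidine→purine), a transversion.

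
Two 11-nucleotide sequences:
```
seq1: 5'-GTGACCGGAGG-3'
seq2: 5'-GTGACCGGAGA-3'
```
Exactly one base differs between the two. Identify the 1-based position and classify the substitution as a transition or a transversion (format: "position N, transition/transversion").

position 11, transition

The sequences differ only at position 11: G→A (purine→purine), a transition.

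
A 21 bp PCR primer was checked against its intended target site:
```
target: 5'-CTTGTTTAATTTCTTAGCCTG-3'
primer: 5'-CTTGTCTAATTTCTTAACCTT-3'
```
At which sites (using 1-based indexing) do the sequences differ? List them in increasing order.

Scanning 1-based: 6: T/C; 17: G/A; 21: G/T.

6, 17, 21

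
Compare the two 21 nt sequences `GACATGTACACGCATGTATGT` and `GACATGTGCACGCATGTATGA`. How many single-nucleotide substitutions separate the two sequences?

2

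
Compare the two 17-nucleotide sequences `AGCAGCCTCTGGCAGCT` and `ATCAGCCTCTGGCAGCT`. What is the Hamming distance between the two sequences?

1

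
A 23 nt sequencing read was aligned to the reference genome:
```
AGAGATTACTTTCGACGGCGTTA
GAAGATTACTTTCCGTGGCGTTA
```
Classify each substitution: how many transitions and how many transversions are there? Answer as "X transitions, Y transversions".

Mismatches (1-based):
base 1: A→G (purine→purine, transition)
base 2: G→A (purine→purine, transition)
base 14: G→C (purine→pyrimidine, transversion)
base 15: A→G (purine→purine, transition)
base 16: C→T (pyrimidine→pyrimidine, transition)

4 transitions, 1 transversion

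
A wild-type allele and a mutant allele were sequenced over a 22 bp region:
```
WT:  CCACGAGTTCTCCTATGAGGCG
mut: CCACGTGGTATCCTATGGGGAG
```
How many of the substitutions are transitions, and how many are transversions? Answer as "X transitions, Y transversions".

1 transition, 4 transversions

Transitions (purine↔purine or pyrimidine↔pyrimidine): 18 A→G.
Transversions (purine↔pyrimidine): 6 A→T, 8 T→G, 10 C→A, 21 C→A.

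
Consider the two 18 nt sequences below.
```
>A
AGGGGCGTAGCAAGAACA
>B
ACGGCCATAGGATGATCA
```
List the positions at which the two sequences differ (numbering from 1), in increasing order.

2, 5, 7, 11, 13, 16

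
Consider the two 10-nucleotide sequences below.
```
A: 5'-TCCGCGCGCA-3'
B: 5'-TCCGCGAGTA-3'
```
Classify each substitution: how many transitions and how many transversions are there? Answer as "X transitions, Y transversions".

Transitions (purine↔purine or pyrimidine↔pyrimidine): 9 C→T.
Transversions (purine↔pyrimidine): 7 C→A.

1 transition, 1 transversion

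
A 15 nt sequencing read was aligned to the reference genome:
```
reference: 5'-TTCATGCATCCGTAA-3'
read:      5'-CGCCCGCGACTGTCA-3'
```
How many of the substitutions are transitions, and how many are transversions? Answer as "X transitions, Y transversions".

Transitions (purine↔purine or pyrimidine↔pyrimidine): 1 T→C, 5 T→C, 8 A→G, 11 C→T.
Transversions (purine↔pyrimidine): 2 T→G, 4 A→C, 9 T→A, 14 A→C.

4 transitions, 4 transversions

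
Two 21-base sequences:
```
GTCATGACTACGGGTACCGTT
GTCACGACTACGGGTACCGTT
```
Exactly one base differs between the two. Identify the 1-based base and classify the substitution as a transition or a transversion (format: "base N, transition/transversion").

base 5, transition

Base 5 changes T→C. T is a pyrimidine and C is a pyrimidine, so this is a transition.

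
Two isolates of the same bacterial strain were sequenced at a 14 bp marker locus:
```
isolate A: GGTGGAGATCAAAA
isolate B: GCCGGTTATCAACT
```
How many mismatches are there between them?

6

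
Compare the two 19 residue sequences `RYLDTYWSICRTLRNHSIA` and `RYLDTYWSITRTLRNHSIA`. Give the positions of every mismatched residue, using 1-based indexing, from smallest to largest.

10

Differences at position 10 (C→T).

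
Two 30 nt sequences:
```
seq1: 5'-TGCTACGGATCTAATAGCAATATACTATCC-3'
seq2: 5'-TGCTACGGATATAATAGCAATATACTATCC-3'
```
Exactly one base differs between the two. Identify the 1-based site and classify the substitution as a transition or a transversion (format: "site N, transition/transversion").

site 11, transversion

Site 11 changes C→A. C is a pyrimidine and A is a purine, so this is a transversion.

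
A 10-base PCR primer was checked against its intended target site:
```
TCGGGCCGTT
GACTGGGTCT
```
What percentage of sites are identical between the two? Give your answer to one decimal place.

Mismatches at positions 1, 2, 3, 4, 6, 7, 8, 9 (1-based): 8 of 10.
Identical positions: 2/10 = 20% → 20.0%.

20.0%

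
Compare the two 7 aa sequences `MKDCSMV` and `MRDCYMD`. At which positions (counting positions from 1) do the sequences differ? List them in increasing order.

Scanning 1-based: 2: K/R; 5: S/Y; 7: V/D.

2, 5, 7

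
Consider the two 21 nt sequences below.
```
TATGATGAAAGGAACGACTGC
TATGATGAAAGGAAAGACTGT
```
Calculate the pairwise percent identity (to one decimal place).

90.5%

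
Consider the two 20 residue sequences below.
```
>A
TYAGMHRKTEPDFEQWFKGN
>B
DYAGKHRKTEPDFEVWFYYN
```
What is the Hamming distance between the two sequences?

Mismatches (1-based): position 1: T→D; position 5: M→K; position 15: Q→V; position 18: K→Y; position 19: G→Y.

5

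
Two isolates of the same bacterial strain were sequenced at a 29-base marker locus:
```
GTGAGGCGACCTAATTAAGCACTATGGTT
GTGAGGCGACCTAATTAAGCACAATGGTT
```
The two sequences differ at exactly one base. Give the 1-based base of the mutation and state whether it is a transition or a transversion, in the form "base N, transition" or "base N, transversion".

The sequences differ only at base 23: T→A (pyrimidine→purine), a transversion.

base 23, transversion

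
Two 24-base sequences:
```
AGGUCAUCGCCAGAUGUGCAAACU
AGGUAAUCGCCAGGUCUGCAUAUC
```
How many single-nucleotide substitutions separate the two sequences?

The sequences differ at sites 5, 14, 16, 21, 23, 24 (1-based) — 6 in total.

6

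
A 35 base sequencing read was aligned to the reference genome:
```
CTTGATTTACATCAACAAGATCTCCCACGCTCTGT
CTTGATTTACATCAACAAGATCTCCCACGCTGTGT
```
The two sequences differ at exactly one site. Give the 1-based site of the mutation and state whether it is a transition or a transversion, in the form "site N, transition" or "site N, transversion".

The sequences differ only at site 32: C→G (pyrimidine→purine), a transversion.

site 32, transversion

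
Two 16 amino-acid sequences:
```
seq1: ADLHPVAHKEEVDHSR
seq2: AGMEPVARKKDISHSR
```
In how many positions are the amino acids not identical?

8

Comparing position by position, 8 positions differ: 2 (D/G), 3 (L/M), 4 (H/E), 8 (H/R), 10 (E/K), 11 (E/D), 12 (V/I), 13 (D/S).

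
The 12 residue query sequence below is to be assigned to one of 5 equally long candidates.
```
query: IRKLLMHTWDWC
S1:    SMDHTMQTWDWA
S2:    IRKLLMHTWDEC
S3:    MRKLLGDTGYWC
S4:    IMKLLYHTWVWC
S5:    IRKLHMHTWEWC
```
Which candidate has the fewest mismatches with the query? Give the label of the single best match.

S1 differs at 7 positions; S2 differs at 1 position; S3 differs at 5 positions; S4 differs at 3 positions; S5 differs at 2 positions. The closest is S2.

S2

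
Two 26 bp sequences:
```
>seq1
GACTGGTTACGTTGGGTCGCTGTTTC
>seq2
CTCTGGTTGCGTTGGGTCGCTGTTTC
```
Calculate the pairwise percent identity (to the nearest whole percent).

88%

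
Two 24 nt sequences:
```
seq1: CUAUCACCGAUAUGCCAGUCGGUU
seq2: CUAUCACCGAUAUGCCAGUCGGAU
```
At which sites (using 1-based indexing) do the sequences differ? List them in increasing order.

Differences at site 23 (U→A).

23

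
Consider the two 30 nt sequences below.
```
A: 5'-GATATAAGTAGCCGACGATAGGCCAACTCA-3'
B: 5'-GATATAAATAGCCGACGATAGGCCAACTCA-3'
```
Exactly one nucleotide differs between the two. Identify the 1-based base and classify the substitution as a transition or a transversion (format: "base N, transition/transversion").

The sequences differ only at base 8: G→A (purine→purine), a transition.

base 8, transition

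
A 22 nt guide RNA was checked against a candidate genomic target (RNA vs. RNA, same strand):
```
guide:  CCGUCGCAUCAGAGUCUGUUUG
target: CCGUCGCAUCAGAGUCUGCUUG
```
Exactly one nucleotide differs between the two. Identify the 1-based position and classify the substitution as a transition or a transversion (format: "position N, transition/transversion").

position 19, transition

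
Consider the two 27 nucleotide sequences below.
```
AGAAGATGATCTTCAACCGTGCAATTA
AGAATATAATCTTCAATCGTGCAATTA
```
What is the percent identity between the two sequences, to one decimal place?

88.9%

Mismatches at positions 5, 8, 17 (1-based): 3 of 27.
Identical positions: 24/27 = 88.89% → 88.9%.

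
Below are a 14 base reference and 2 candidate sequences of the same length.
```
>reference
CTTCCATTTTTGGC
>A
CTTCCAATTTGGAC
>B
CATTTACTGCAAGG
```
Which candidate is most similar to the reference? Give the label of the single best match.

A differs at 3 bases; B differs at 9 bases. The closest is A.

A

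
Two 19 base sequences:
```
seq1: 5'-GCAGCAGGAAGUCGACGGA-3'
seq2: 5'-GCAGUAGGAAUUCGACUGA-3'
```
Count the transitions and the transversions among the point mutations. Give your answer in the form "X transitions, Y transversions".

1 transition, 2 transversions

Transitions (purine↔purine or pyrimidine↔pyrimidine): 5 C→U.
Transversions (purine↔pyrimidine): 11 G→U, 17 G→U.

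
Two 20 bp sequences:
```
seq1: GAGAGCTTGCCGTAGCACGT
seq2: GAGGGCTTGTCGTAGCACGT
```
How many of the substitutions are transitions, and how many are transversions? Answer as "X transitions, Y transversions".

2 transitions, 0 transversions

Transitions (purine↔purine or pyrimidine↔pyrimidine): 4 A→G, 10 C→T.
Transversions (purine↔pyrimidine): none.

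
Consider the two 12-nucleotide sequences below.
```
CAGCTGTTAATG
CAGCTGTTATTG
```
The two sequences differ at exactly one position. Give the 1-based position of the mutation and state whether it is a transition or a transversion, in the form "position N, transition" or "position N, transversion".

Position 10 changes A→T. A is a purine and T is a pyrimidine, so this is a transversion.

position 10, transversion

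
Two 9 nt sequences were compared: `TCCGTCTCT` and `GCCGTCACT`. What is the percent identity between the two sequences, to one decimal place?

Mismatches at positions 1, 7 (1-based): 2 of 9.
Identical positions: 7/9 = 77.78% → 77.8%.

77.8%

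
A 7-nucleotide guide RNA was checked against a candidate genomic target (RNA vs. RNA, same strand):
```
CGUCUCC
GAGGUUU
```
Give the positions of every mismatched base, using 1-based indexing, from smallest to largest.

1, 2, 3, 4, 6, 7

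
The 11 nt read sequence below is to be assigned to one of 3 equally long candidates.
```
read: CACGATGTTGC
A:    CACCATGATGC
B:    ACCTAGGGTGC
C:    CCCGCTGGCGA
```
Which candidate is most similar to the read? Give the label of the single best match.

A differs at 2 bases; B differs at 5 bases; C differs at 5 bases. The closest is A.

A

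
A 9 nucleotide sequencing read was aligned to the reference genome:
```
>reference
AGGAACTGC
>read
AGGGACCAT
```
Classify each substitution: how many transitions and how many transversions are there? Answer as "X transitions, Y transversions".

Mismatches (1-based):
site 4: A→G (purine→purine, transition)
site 7: T→C (pyrimidine→pyrimidine, transition)
site 8: G→A (purine→purine, transition)
site 9: C→T (pyrimidine→pyrimidine, transition)

4 transitions, 0 transversions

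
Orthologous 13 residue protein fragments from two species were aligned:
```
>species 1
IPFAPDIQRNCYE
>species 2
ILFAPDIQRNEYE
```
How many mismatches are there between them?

2

Comparing position by position, 2 residues differ: 2 (P/L), 11 (C/E).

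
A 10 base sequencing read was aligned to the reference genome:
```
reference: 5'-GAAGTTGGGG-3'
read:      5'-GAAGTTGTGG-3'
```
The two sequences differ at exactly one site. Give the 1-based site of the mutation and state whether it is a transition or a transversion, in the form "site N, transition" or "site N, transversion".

site 8, transversion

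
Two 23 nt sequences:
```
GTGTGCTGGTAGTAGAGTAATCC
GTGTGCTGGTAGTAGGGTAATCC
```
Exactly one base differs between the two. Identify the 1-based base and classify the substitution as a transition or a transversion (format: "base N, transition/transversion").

base 16, transition

The sequences differ only at base 16: A→G (purine→purine), a transition.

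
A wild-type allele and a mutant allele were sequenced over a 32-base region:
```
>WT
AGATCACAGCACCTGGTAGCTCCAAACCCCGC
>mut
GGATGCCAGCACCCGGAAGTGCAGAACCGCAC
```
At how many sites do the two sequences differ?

The sequences differ at sites 1, 5, 6, 14, 17, 20, 21, 23, 24, 29, 31 (1-based) — 11 in total.

11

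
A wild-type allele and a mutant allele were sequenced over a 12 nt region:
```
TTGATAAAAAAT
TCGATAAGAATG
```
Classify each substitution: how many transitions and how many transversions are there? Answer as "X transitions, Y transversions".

2 transitions, 2 transversions

Transitions (purine↔purine or pyrimidine↔pyrimidine): 2 T→C, 8 A→G.
Transversions (purine↔pyrimidine): 11 A→T, 12 T→G.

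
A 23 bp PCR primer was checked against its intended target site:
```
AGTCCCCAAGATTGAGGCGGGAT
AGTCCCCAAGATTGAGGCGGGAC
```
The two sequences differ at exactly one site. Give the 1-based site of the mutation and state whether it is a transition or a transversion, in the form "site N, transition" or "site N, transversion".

site 23, transition

Site 23 changes T→C. T is a pyrimidine and C is a pyrimidine, so this is a transition.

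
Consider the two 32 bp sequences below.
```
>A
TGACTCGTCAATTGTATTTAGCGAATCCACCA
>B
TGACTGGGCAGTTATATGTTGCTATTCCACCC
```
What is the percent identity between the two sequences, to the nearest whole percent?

72%

Mismatches at positions 6, 8, 11, 14, 18, 20, 23, 25, 32 (1-based): 9 of 32.
Identical positions: 23/32 = 71.88% → 72%.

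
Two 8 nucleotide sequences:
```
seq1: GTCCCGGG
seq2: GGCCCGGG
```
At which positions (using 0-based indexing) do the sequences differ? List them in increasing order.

1

Scanning 0-based: 1: T/G.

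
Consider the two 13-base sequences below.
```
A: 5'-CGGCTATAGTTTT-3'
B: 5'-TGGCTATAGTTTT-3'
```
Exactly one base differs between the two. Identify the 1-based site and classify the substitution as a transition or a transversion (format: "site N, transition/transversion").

site 1, transition

The sequences differ only at site 1: C→T (pyrimidine→pyrimidine), a transition.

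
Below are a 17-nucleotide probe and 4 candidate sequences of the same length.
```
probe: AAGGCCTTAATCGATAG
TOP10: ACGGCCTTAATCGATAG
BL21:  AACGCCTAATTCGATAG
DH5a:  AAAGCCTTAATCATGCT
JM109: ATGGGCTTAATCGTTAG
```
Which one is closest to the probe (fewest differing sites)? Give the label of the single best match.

Hamming distances to probe — TOP10: 1; BL21: 3; DH5a: 6; JM109: 3.
Smallest is TOP10 with 1 mismatch.

TOP10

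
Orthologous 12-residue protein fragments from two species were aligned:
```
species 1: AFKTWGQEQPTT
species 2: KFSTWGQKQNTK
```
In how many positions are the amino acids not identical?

The sequences differ at positions 1, 3, 8, 10, 12 (1-based) — 5 in total.

5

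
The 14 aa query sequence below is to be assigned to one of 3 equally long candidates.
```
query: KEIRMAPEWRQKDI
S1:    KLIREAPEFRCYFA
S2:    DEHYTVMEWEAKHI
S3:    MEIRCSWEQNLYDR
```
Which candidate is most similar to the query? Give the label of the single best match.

S1 differs at 7 positions; S2 differs at 9 positions; S3 differs at 9 positions. The closest is S1.

S1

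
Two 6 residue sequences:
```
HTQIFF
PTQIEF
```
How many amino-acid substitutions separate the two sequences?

2

Comparing position by position, 2 positions differ: 1 (H/P), 5 (F/E).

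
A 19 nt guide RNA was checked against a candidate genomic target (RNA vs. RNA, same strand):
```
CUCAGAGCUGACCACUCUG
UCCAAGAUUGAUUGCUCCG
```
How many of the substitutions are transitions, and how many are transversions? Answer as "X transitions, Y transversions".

10 transitions, 0 transversions

Mismatches (1-based):
position 1: C→U (pyrimidine→pyrimidine, transition)
position 2: U→C (pyrimidine→pyrimidine, transition)
position 5: G→A (purine→purine, transition)
position 6: A→G (purine→purine, transition)
position 7: G→A (purine→purine, transition)
position 8: C→U (pyrimidine→pyrimidine, transition)
position 12: C→U (pyrimidine→pyrimidine, transition)
position 13: C→U (pyrimidine→pyrimidine, transition)
position 14: A→G (purine→purine, transition)
position 18: U→C (pyrimidine→pyrimidine, transition)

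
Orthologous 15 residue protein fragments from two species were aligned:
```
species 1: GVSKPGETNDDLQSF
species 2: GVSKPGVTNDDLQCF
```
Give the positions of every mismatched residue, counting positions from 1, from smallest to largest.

Scanning 1-based: 7: E/V; 14: S/C.

7, 14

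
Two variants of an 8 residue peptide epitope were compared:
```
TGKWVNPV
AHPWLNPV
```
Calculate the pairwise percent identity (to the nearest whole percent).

50%

Mismatches at positions 1, 2, 3, 5 (1-based): 4 of 8.
Identical positions: 4/8 = 50% → 50%.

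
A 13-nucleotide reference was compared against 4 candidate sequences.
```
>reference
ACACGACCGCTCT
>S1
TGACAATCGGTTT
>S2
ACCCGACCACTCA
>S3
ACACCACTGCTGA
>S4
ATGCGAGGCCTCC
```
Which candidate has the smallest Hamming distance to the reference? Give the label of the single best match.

S1 differs at 6 positions; S2 differs at 3 positions; S3 differs at 4 positions; S4 differs at 6 positions. The closest is S2.

S2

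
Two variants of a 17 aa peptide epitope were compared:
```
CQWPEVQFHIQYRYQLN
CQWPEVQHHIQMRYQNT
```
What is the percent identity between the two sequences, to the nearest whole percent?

4 positions differ (8, 12, 16, 17), so 13 of 17 match: 13/17 = 76.47%.

76%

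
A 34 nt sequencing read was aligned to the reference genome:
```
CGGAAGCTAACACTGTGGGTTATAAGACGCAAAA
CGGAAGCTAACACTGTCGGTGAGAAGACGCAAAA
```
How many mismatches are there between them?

3

Mismatches (1-based): base 17: G→C; base 21: T→G; base 23: T→G.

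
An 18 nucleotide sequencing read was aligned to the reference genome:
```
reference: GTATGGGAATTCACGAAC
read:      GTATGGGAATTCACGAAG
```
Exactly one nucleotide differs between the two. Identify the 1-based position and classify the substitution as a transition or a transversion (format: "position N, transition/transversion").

Position 18 changes C→G. C is a pyrimidine and G is a purine, so this is a transversion.

position 18, transversion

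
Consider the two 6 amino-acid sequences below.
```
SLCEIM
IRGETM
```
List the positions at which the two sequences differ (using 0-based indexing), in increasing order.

0, 1, 2, 4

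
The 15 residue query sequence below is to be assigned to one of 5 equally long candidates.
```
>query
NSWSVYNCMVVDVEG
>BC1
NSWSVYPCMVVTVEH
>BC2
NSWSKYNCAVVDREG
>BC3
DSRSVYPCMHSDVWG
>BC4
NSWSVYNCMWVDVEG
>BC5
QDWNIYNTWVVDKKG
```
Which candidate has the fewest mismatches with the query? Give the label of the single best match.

BC4

Hamming distances to query — BC1: 3; BC2: 3; BC3: 6; BC4: 1; BC5: 8.
Smallest is BC4 with 1 mismatch.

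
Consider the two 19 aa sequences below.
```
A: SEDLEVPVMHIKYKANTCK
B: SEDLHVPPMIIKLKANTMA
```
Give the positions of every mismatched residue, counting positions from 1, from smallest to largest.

Scanning 1-based: 5: E/H; 8: V/P; 10: H/I; 13: Y/L; 18: C/M; 19: K/A.

5, 8, 10, 13, 18, 19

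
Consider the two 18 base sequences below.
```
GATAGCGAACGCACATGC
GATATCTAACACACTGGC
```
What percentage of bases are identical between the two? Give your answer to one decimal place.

72.2%

5 positions differ (5, 7, 11, 15, 16), so 13 of 18 match: 13/18 = 72.22%.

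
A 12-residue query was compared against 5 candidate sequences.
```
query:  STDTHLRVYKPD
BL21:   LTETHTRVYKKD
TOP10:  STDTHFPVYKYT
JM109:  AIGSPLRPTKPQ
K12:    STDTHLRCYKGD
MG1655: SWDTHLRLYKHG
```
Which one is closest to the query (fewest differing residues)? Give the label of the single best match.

BL21 differs at 4 residues; TOP10 differs at 4 residues; JM109 differs at 8 residues; K12 differs at 2 residues; MG1655 differs at 4 residues. The closest is K12.

K12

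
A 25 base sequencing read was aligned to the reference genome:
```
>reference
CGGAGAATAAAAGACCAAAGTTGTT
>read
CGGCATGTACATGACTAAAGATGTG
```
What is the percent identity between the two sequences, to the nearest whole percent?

64%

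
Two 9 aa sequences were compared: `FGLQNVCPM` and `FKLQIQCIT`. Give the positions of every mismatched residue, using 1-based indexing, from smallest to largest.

2, 5, 6, 8, 9

Differences at position 2 (G→K), position 5 (N→I), position 6 (V→Q), position 8 (P→I), position 9 (M→T).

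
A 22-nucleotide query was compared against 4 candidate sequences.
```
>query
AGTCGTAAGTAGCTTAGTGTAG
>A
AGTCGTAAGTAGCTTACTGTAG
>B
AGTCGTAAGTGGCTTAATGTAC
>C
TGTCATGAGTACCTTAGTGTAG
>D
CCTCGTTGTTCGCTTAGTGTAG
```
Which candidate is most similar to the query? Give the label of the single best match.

A

Hamming distances to query — A: 1; B: 3; C: 4; D: 6.
Smallest is A with 1 mismatch.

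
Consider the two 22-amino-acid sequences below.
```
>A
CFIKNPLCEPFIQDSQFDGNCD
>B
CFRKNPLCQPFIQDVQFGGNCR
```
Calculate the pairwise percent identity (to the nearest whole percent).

77%

Mismatches at positions 3, 9, 15, 18, 22 (1-based): 5 of 22.
Identical positions: 17/22 = 77.27% → 77%.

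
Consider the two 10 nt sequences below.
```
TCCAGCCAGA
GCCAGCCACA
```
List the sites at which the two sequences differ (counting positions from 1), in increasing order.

Differences at site 1 (T→G), site 9 (G→C).

1, 9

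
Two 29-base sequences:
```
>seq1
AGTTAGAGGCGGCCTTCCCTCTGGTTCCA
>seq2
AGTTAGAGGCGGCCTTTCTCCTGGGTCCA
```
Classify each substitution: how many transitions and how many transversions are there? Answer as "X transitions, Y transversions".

3 transitions, 1 transversion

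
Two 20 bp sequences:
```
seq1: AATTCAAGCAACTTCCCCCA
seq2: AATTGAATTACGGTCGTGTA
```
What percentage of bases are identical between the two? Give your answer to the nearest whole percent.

50%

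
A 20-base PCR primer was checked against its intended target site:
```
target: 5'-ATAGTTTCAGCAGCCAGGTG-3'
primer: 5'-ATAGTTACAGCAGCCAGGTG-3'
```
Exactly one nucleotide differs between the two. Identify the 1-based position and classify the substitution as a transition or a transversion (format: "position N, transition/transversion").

position 7, transversion

The sequences differ only at position 7: T→A (pyrimidine→purine), a transversion.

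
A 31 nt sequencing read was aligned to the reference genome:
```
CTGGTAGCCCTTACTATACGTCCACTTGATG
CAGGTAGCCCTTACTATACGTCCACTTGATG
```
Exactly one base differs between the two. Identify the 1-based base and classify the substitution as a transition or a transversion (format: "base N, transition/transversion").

base 2, transversion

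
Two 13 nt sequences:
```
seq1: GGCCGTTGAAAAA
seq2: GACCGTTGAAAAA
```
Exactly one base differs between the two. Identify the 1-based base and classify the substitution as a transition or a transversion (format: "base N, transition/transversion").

The sequences differ only at base 2: G→A (purine→purine), a transition.

base 2, transition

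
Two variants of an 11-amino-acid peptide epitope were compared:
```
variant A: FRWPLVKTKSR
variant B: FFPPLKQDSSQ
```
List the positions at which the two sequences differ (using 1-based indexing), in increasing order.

Scanning 1-based: 2: R/F; 3: W/P; 6: V/K; 7: K/Q; 8: T/D; 9: K/S; 11: R/Q.

2, 3, 6, 7, 8, 9, 11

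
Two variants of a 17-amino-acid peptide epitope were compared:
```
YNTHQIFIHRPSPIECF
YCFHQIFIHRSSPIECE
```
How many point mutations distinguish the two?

4

Comparing position by position, 4 positions differ: 2 (N/C), 3 (T/F), 11 (P/S), 17 (F/E).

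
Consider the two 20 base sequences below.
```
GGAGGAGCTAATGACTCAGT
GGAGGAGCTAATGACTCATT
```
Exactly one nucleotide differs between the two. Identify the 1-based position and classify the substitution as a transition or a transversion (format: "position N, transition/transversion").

The sequences differ only at position 19: G→T (purine→pyrimidine), a transversion.

position 19, transversion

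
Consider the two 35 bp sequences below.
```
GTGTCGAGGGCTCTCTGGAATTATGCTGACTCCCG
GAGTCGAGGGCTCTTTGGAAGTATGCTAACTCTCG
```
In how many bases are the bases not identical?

5

Comparing position by position, 5 bases differ: 2 (T/A), 15 (C/T), 21 (T/G), 28 (G/A), 33 (C/T).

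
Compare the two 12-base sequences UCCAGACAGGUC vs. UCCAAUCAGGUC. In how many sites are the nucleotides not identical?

Mismatches (1-based): site 5: G→A; site 6: A→U.

2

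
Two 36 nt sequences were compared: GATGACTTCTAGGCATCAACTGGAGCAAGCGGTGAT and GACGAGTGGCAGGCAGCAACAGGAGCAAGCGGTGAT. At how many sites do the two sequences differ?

Mismatches (1-based): site 3: T→C; site 6: C→G; site 8: T→G; site 9: C→G; site 10: T→C; site 16: T→G; site 21: T→A.

7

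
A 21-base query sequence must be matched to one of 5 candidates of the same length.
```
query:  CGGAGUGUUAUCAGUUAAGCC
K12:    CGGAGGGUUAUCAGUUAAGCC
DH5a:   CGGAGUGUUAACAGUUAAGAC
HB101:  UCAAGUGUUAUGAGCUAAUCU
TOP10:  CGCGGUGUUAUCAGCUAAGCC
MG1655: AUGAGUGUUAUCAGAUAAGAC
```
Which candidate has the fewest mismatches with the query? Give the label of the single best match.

K12 differs at 1 base; DH5a differs at 2 bases; HB101 differs at 7 bases; TOP10 differs at 3 bases; MG1655 differs at 4 bases. The closest is K12.

K12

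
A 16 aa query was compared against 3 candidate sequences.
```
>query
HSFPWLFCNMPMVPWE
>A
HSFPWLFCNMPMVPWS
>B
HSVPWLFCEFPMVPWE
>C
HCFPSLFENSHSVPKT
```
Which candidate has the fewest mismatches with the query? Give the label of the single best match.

A

A differs at 1 position; B differs at 3 positions; C differs at 8 positions. The closest is A.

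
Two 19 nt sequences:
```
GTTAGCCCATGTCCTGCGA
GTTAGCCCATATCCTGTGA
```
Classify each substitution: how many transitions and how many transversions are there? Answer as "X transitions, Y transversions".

Transitions (purine↔purine or pyrimidine↔pyrimidine): 11 G→A, 17 C→T.
Transversions (purine↔pyrimidine): none.

2 transitions, 0 transversions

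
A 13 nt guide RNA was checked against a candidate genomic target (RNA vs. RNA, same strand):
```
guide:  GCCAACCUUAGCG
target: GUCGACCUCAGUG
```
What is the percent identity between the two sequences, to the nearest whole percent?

4 positions differ (2, 4, 9, 12), so 9 of 13 match: 9/13 = 69.23%.

69%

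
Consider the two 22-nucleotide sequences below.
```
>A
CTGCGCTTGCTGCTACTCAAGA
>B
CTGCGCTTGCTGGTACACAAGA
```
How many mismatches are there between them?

2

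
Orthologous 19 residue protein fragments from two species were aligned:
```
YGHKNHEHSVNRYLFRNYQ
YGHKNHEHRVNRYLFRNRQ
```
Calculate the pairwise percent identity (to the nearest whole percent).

2 positions differ (9, 18), so 17 of 19 match: 17/19 = 89.47%.

89%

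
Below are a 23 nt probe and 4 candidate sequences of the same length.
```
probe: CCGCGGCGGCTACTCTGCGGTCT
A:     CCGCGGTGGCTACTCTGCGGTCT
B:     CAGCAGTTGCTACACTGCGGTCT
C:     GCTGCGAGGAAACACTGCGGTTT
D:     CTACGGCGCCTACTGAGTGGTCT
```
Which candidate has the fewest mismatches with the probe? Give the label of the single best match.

A

A differs at 1 position; B differs at 5 positions; C differs at 9 positions; D differs at 6 positions. The closest is A.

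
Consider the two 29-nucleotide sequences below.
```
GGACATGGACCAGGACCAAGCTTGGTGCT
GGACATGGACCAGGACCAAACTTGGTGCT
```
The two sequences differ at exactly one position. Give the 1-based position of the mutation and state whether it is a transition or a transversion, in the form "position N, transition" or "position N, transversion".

position 20, transition

The sequences differ only at position 20: G→A (purine→purine), a transition.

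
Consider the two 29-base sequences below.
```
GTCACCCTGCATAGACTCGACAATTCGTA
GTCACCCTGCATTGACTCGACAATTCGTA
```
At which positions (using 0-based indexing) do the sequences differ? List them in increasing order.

12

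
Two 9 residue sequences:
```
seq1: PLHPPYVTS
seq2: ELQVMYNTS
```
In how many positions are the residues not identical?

5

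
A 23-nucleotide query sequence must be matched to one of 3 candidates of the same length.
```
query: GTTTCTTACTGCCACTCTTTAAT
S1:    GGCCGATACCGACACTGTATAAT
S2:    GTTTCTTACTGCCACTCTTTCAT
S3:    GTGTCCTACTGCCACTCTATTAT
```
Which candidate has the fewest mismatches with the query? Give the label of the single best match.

S2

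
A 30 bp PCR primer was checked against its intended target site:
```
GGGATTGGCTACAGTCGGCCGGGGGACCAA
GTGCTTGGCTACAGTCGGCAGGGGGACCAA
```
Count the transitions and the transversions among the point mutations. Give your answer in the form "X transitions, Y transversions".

Transitions (purine↔purine or pyrimidine↔pyrimidine): none.
Transversions (purine↔pyrimidine): 2 G→T, 4 A→C, 20 C→A.

0 transitions, 3 transversions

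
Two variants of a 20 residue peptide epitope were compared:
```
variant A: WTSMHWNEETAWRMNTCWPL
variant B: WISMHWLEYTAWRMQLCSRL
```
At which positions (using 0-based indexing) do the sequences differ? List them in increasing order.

1, 6, 8, 14, 15, 17, 18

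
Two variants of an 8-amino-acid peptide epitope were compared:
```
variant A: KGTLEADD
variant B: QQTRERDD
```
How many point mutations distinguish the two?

The sequences differ at residues 1, 2, 4, 6 (1-based) — 4 in total.

4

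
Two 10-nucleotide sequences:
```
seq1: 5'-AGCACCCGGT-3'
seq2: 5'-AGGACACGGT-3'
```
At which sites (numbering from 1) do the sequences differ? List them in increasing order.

3, 6

Scanning 1-based: 3: C/G; 6: C/A.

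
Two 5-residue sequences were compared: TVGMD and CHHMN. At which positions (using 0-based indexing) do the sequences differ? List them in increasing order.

0, 1, 2, 4

Scanning 0-based: 0: T/C; 1: V/H; 2: G/H; 4: D/N.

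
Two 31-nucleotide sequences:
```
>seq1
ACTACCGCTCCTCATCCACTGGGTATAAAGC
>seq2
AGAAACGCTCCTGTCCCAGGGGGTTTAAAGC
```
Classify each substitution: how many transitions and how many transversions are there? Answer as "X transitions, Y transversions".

Mismatches (1-based):
site 2: C→G (pyrimidine→purine, transversion)
site 3: T→A (pyrimidine→purine, transversion)
site 5: C→A (pyrimidine→purine, transversion)
site 13: C→G (pyrimidine→purine, transversion)
site 14: A→T (purine→pyrimidine, transversion)
site 15: T→C (pyrimidine→pyrimidine, transition)
site 19: C→G (pyrimidine→purine, transversion)
site 20: T→G (pyrimidine→purine, transversion)
site 25: A→T (purine→pyrimidine, transversion)

1 transition, 8 transversions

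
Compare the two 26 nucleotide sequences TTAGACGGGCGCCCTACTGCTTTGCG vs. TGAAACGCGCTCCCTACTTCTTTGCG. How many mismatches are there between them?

5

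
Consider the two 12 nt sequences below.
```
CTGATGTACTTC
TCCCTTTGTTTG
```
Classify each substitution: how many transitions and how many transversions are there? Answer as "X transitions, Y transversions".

Transitions (purine↔purine or pyrimidine↔pyrimidine): 1 C→T, 2 T→C, 8 A→G, 9 C→T.
Transversions (purine↔pyrimidine): 3 G→C, 4 A→C, 6 G→T, 12 C→G.

4 transitions, 4 transversions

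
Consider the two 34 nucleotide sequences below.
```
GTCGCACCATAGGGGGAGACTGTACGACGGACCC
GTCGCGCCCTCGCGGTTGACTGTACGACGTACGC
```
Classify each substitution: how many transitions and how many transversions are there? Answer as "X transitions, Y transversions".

1 transition, 7 transversions

Transitions (purine↔purine or pyrimidine↔pyrimidine): 6 A→G.
Transversions (purine↔pyrimidine): 9 A→C, 11 A→C, 13 G→C, 16 G→T, 17 A→T, 30 G→T, 33 C→G.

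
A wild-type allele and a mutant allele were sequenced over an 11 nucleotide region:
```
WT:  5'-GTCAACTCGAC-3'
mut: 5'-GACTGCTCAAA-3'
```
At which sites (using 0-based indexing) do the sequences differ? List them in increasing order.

1, 3, 4, 8, 10

Scanning 0-based: 1: T/A; 3: A/T; 4: A/G; 8: G/A; 10: C/A.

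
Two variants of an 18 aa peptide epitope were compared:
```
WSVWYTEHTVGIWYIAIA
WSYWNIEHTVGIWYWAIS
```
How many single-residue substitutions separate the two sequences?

The sequences differ at positions 3, 5, 6, 15, 18 (1-based) — 5 in total.

5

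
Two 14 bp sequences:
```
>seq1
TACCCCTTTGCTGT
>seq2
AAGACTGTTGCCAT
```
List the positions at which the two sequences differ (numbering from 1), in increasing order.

1, 3, 4, 6, 7, 12, 13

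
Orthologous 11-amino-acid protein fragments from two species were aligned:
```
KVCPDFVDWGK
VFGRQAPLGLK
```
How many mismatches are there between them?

Comparing position by position, 10 positions differ: 1 (K/V), 2 (V/F), 3 (C/G), 4 (P/R), 5 (D/Q), 6 (F/A), 7 (V/P), 8 (D/L), 9 (W/G), 10 (G/L).

10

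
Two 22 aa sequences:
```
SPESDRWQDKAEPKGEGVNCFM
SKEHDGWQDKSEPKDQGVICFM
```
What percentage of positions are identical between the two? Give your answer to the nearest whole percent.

68%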